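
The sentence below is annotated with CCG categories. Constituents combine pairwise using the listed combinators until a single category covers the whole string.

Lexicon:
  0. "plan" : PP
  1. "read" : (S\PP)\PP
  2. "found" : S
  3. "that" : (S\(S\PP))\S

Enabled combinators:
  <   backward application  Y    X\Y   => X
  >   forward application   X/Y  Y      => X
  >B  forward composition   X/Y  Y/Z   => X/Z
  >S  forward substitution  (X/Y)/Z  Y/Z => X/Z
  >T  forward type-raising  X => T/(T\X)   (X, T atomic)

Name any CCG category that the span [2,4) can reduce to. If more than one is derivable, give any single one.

[0,4] S   <
  [0,2] S\PP   <
    [0,1] "plan" : PP
    [1,2] "read" : (S\PP)\PP
  [2,4] S\(S\PP)   <
    [2,3] "found" : S
    [3,4] "that" : (S\(S\PP))\S

S\(S\PP)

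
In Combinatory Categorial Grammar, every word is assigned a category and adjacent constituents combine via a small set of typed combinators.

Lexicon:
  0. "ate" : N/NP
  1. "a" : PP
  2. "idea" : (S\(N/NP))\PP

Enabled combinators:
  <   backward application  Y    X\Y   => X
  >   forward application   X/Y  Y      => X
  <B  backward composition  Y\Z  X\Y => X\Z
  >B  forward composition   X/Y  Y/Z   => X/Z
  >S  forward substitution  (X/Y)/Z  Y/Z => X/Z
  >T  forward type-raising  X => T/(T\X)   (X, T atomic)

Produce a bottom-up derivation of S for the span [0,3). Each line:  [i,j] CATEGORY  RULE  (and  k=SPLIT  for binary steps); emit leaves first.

[0,3] S   <
  [0,1] "ate" : N/NP
  [1,3] S\(N/NP)   <
    [1,2] "a" : PP
    [2,3] "idea" : (S\(N/NP))\PP

[0,1] N/NP  lex  "ate"
[1,2] PP  lex  "a"
[2,3] (S\(N/NP))\PP  lex  "idea"
[1,3] S\(N/NP)  <  k=2
[0,3] S  <  k=1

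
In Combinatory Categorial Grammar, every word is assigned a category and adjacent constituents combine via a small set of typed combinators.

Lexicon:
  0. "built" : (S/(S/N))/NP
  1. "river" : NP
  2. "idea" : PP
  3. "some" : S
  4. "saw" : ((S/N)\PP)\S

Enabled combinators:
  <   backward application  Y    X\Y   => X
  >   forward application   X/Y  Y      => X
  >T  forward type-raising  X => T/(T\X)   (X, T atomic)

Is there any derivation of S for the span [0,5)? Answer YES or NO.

[0,5] S   >
  [0,2] S/(S/N)   >
    [0,1] "built" : (S/(S/N))/NP
    [1,2] "river" : NP
  [2,5] S/N   <
    [2,3] "idea" : PP
    [3,5] (S/N)\PP   <
      [3,4] "some" : S
      [4,5] "saw" : ((S/N)\PP)\S

YES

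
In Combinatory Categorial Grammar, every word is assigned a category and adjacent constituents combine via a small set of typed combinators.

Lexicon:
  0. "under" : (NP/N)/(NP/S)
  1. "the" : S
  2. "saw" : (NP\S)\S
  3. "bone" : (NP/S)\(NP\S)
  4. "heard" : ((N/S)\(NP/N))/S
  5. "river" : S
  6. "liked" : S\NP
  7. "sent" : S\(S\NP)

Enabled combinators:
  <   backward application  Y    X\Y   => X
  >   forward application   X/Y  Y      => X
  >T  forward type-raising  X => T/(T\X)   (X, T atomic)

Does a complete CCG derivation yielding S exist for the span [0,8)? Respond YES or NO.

NO

(NP/N)/(NP/S) S (NP\S)\S (NP/S)\(NP\S) ((N/S)\(NP/N))/S S S\NP S\(S\NP)
CKY chart[0,8] = {N, N/(N\N), NP/(NP\N), PP/(PP\N), S/(S\N)}; S ∉ chart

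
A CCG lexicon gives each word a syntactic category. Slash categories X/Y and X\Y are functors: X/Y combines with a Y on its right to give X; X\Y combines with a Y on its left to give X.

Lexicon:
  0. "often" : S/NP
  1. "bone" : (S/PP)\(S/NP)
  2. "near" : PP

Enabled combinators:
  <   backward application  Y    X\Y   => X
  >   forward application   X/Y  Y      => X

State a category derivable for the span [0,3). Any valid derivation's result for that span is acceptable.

[0,3] S   >
  [0,2] S/PP   <
    [0,1] "often" : S/NP
    [1,2] "bone" : (S/PP)\(S/NP)
  [2,3] "near" : PP

S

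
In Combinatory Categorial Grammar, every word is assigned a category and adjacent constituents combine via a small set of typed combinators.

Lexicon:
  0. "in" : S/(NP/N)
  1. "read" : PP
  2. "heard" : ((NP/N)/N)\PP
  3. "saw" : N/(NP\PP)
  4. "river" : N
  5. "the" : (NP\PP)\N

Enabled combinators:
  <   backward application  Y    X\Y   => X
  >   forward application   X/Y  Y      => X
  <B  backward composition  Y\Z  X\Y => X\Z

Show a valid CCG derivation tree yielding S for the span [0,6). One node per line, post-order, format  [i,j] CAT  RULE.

[0,1] S/(NP/N)  lex  "in"
[1,2] PP  lex  "read"
[2,3] ((NP/N)/N)\PP  lex  "heard"
[1,3] (NP/N)/N  <  k=2
[3,4] N/(NP\PP)  lex  "saw"
[4,5] N  lex  "river"
[5,6] (NP\PP)\N  lex  "the"
[4,6] NP\PP  <  k=5
[3,6] N  >  k=4
[1,6] NP/N  >  k=3
[0,6] S  >  k=1

[0,6] S   >
  [0,1] "in" : S/(NP/N)
  [1,6] NP/N   >
    [1,3] (NP/N)/N   <
      [1,2] "read" : PP
      [2,3] "heard" : ((NP/N)/N)\PP
    [3,6] N   >
      [3,4] "saw" : N/(NP\PP)
      [4,6] NP\PP   <
        [4,5] "river" : N
        [5,6] "the" : (NP\PP)\N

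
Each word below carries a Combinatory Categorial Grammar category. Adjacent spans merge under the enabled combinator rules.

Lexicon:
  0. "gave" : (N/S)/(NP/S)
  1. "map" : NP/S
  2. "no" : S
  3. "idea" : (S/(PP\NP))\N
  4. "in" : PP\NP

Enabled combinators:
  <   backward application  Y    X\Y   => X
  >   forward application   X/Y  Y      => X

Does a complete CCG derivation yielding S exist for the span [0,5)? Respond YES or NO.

YES

[0,5] S   >
  [0,4] S/(PP\NP)   <
    [0,3] N   >
      [0,2] N/S   >
        [0,1] "gave" : (N/S)/(NP/S)
        [1,2] "map" : NP/S
      [2,3] "no" : S
    [3,4] "idea" : (S/(PP\NP))\N
  [4,5] "in" : PP\NP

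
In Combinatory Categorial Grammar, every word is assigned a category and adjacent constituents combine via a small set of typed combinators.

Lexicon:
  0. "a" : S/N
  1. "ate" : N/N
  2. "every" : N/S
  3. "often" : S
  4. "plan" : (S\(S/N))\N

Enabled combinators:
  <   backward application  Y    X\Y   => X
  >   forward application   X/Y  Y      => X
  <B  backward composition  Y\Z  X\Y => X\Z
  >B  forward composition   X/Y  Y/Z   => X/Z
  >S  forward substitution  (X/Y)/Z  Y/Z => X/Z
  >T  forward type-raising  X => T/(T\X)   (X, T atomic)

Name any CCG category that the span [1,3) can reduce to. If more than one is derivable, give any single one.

[0,5] S   <
  [0,1] "a" : S/N
  [1,5] S\(S/N)   <
    [1,4] N   >
      [1,3] N/S   >B
        [1,2] "ate" : N/N
        [2,3] "every" : N/S
      [3,4] "often" : S
    [4,5] "plan" : (S\(S/N))\N

N/S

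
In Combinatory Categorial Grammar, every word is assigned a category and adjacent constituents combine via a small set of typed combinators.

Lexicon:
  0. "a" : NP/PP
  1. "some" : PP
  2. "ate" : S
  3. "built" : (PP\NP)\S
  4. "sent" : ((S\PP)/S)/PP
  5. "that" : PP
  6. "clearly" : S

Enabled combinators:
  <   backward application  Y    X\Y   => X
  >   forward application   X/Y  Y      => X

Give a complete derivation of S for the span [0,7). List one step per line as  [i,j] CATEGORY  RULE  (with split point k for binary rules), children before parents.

[0,1] NP/PP  lex  "a"
[1,2] PP  lex  "some"
[0,2] NP  >  k=1
[2,3] S  lex  "ate"
[3,4] (PP\NP)\S  lex  "built"
[2,4] PP\NP  <  k=3
[0,4] PP  <  k=2
[4,5] ((S\PP)/S)/PP  lex  "sent"
[5,6] PP  lex  "that"
[4,6] (S\PP)/S  >  k=5
[6,7] S  lex  "clearly"
[4,7] S\PP  >  k=6
[0,7] S  <  k=4

[0,7] S   <
  [0,4] PP   <
    [0,2] NP   >
      [0,1] "a" : NP/PP
      [1,2] "some" : PP
    [2,4] PP\NP   <
      [2,3] "ate" : S
      [3,4] "built" : (PP\NP)\S
  [4,7] S\PP   >
    [4,6] (S\PP)/S   >
      [4,5] "sent" : ((S\PP)/S)/PP
      [5,6] "that" : PP
    [6,7] "clearly" : S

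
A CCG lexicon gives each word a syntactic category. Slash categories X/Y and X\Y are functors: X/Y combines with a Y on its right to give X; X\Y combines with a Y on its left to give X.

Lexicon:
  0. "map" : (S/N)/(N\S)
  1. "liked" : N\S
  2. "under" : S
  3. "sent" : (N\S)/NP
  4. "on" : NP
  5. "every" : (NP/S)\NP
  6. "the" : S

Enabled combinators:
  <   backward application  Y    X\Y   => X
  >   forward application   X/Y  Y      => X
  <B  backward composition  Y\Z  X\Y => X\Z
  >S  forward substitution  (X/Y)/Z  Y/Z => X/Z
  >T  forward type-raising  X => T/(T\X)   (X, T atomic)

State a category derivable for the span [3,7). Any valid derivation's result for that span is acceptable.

N\S

[0,7] S   >
  [0,2] S/N   >
    [0,1] "map" : (S/N)/(N\S)
    [1,2] "liked" : N\S
  [2,7] N   <
    [2,3] "under" : S
    [3,7] N\S   >
      [3,4] "sent" : (N\S)/NP
      [4,7] NP   >
        [4,6] NP/S   <
          [4,5] "on" : NP
          [5,6] "every" : (NP/S)\NP
        [6,7] "the" : S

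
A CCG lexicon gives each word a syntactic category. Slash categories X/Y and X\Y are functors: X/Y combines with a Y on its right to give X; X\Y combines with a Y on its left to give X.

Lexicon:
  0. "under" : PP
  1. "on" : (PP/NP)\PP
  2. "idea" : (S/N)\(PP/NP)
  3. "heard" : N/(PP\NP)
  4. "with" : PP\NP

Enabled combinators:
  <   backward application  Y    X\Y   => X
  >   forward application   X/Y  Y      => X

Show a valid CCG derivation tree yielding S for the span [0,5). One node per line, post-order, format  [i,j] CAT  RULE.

[0,1] PP  lex  "under"
[1,2] (PP/NP)\PP  lex  "on"
[0,2] PP/NP  <  k=1
[2,3] (S/N)\(PP/NP)  lex  "idea"
[0,3] S/N  <  k=2
[3,4] N/(PP\NP)  lex  "heard"
[4,5] PP\NP  lex  "with"
[3,5] N  >  k=4
[0,5] S  >  k=3

[0,5] S   >
  [0,3] S/N   <
    [0,2] PP/NP   <
      [0,1] "under" : PP
      [1,2] "on" : (PP/NP)\PP
    [2,3] "idea" : (S/N)\(PP/NP)
  [3,5] N   >
    [3,4] "heard" : N/(PP\NP)
    [4,5] "with" : PP\NP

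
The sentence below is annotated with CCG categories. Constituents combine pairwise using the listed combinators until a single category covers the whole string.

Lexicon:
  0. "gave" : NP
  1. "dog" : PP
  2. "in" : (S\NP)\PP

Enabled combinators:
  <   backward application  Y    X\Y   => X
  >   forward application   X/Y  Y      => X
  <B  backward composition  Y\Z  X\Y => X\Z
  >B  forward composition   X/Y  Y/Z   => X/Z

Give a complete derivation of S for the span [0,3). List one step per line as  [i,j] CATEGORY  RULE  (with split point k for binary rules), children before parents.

[0,3] S   <
  [0,1] "gave" : NP
  [1,3] S\NP   <
    [1,2] "dog" : PP
    [2,3] "in" : (S\NP)\PP

[0,1] NP  lex  "gave"
[1,2] PP  lex  "dog"
[2,3] (S\NP)\PP  lex  "in"
[1,3] S\NP  <  k=2
[0,3] S  <  k=1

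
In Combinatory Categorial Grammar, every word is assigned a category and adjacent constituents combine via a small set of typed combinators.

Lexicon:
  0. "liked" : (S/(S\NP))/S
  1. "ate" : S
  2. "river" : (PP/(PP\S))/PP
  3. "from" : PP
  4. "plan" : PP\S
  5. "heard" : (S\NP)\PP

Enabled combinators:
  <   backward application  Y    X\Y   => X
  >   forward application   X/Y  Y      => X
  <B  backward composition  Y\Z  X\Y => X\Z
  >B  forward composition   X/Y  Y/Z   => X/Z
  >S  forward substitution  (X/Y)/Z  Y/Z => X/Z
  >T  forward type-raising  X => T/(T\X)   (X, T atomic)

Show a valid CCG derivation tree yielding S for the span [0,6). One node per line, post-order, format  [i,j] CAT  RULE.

[0,1] (S/(S\NP))/S  lex  "liked"
[1,2] S  lex  "ate"
[0,2] S/(S\NP)  >  k=1
[2,3] (PP/(PP\S))/PP  lex  "river"
[3,4] PP  lex  "from"
[2,4] PP/(PP\S)  >  k=3
[4,5] PP\S  lex  "plan"
[2,5] PP  >  k=4
[5,6] (S\NP)\PP  lex  "heard"
[2,6] S\NP  <  k=5
[0,6] S  >  k=2

[0,6] S   >
  [0,2] S/(S\NP)   >
    [0,1] "liked" : (S/(S\NP))/S
    [1,2] "ate" : S
  [2,6] S\NP   <
    [2,5] PP   >
      [2,4] PP/(PP\S)   >
        [2,3] "river" : (PP/(PP\S))/PP
        [3,4] "from" : PP
      [4,5] "plan" : PP\S
    [5,6] "heard" : (S\NP)\PP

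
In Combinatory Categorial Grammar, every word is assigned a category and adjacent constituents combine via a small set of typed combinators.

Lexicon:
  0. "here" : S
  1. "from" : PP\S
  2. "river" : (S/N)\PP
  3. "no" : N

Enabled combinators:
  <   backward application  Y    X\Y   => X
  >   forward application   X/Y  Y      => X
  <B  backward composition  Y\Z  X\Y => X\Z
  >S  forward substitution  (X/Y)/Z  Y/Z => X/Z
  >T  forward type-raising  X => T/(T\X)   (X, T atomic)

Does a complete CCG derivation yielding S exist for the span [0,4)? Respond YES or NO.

[0,4] S   >
  [0,3] S/N   <
    [0,2] PP   >
      [0,1] PP/(PP\S)   >T
        [0,1] "here" : S
      [1,2] "from" : PP\S
    [2,3] "river" : (S/N)\PP
  [3,4] "no" : N

YES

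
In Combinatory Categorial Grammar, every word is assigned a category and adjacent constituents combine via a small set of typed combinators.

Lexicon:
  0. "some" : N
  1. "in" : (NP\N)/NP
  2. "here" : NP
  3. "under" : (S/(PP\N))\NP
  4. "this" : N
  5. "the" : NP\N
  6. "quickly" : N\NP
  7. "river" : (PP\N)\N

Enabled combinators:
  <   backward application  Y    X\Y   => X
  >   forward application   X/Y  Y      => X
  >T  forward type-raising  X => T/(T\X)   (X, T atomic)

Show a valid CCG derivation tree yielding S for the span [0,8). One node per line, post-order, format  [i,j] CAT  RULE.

[0,1] N  lex  "some"
[1,2] (NP\N)/NP  lex  "in"
[2,3] NP  lex  "here"
[1,3] NP\N  >  k=2
[0,3] NP  <  k=1
[3,4] (S/(PP\N))\NP  lex  "under"
[0,4] S/(PP\N)  <  k=3
[4,5] N  lex  "this"
[4,5] NP/(NP\N)  >T
[5,6] NP\N  lex  "the"
[4,6] NP  >  k=5
[6,7] N\NP  lex  "quickly"
[4,7] N  <  k=6
[7,8] (PP\N)\N  lex  "river"
[4,8] PP\N  <  k=7
[0,8] S  >  k=4

[0,8] S   >
  [0,4] S/(PP\N)   <
    [0,3] NP   <
      [0,1] "some" : N
      [1,3] NP\N   >
        [1,2] "in" : (NP\N)/NP
        [2,3] "here" : NP
    [3,4] "under" : (S/(PP\N))\NP
  [4,8] PP\N   <
    [4,7] N   <
      [4,6] NP   >
        [4,5] NP/(NP\N)   >T
          [4,5] "this" : N
        [5,6] "the" : NP\N
      [6,7] "quickly" : N\NP
    [7,8] "river" : (PP\N)\N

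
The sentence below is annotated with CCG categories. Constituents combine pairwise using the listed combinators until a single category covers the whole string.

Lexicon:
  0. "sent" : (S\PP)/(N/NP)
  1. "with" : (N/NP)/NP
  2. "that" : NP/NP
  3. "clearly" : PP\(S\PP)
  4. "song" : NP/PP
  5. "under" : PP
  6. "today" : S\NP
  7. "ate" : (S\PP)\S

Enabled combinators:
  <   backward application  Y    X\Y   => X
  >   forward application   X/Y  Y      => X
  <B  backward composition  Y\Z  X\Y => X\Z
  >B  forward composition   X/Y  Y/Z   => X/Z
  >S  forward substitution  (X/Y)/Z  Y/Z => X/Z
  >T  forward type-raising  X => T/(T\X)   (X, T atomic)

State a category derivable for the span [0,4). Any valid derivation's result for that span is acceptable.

PP

[0,8] S   <
  [0,4] PP   <
    [0,3] S\PP   >
      [0,1] "sent" : (S\PP)/(N/NP)
      [1,3] N/NP   >S
        [1,2] "with" : (N/NP)/NP
        [2,3] "that" : NP/NP
    [3,4] "clearly" : PP\(S\PP)
  [4,8] S\PP   <
    [4,7] S   <
      [4,6] NP   >
        [4,5] "song" : NP/PP
        [5,6] "under" : PP
      [6,7] "today" : S\NP
    [7,8] "ate" : (S\PP)\S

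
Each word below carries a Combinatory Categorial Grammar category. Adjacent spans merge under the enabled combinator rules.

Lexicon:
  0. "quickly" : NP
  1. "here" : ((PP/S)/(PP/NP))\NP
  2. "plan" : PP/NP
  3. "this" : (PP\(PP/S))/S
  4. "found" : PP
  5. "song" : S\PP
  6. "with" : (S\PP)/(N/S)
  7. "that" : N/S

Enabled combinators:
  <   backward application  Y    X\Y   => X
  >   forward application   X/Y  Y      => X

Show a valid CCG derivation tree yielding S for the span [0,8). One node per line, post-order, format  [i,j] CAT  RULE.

[0,8] S   <
  [0,6] PP   <
    [0,3] PP/S   >
      [0,2] (PP/S)/(PP/NP)   <
        [0,1] "quickly" : NP
        [1,2] "here" : ((PP/S)/(PP/NP))\NP
      [2,3] "plan" : PP/NP
    [3,6] PP\(PP/S)   >
      [3,4] "this" : (PP\(PP/S))/S
      [4,6] S   <
        [4,5] "found" : PP
        [5,6] "song" : S\PP
  [6,8] S\PP   >
    [6,7] "with" : (S\PP)/(N/S)
    [7,8] "that" : N/S

[0,1] NP  lex  "quickly"
[1,2] ((PP/S)/(PP/NP))\NP  lex  "here"
[0,2] (PP/S)/(PP/NP)  <  k=1
[2,3] PP/NP  lex  "plan"
[0,3] PP/S  >  k=2
[3,4] (PP\(PP/S))/S  lex  "this"
[4,5] PP  lex  "found"
[5,6] S\PP  lex  "song"
[4,6] S  <  k=5
[3,6] PP\(PP/S)  >  k=4
[0,6] PP  <  k=3
[6,7] (S\PP)/(N/S)  lex  "with"
[7,8] N/S  lex  "that"
[6,8] S\PP  >  k=7
[0,8] S  <  k=6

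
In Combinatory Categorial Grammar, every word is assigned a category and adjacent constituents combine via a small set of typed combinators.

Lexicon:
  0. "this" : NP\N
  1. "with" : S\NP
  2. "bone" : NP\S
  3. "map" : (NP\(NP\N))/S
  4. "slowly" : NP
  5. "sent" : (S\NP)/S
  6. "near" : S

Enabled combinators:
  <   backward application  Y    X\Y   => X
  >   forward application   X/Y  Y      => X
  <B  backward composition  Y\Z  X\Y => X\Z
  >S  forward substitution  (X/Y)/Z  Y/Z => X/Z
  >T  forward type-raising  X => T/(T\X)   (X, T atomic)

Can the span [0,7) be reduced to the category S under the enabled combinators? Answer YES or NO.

NP\N S\NP NP\S (NP\(NP\N))/S NP (S\NP)/S S
CKY chart[0,7] = {N/(N\NP), NP, NP/(NP\NP), PP/(PP\NP), S/(S\NP)}; S ∉ chart

NO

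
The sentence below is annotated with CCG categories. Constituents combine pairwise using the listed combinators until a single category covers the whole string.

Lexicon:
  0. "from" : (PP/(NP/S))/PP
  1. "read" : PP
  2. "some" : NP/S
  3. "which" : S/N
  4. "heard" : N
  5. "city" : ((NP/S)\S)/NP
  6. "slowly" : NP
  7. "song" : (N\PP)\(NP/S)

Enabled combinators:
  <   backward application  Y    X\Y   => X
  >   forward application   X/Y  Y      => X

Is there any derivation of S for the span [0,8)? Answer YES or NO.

(PP/(NP/S))/PP PP NP/S S/N N ((NP/S)\S)/NP NP (N\PP)\(NP/S)
CKY chart[0,8] = {N}; S ∉ chart

NO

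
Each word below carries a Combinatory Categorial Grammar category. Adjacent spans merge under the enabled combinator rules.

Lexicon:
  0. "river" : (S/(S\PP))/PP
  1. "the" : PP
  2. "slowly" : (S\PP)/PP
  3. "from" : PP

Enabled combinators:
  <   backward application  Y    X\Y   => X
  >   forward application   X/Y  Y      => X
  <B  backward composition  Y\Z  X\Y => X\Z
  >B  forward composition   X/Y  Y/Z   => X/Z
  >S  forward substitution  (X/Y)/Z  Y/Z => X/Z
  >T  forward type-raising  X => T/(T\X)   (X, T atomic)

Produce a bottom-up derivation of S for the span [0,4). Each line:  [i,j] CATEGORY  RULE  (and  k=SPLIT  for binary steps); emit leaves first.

[0,1] (S/(S\PP))/PP  lex  "river"
[1,2] PP  lex  "the"
[0,2] S/(S\PP)  >  k=1
[2,3] (S\PP)/PP  lex  "slowly"
[3,4] PP  lex  "from"
[2,4] S\PP  >  k=3
[0,4] S  >  k=2

[0,4] S   >
  [0,2] S/(S\PP)   >
    [0,1] "river" : (S/(S\PP))/PP
    [1,2] "the" : PP
  [2,4] S\PP   >
    [2,3] "slowly" : (S\PP)/PP
    [3,4] "from" : PP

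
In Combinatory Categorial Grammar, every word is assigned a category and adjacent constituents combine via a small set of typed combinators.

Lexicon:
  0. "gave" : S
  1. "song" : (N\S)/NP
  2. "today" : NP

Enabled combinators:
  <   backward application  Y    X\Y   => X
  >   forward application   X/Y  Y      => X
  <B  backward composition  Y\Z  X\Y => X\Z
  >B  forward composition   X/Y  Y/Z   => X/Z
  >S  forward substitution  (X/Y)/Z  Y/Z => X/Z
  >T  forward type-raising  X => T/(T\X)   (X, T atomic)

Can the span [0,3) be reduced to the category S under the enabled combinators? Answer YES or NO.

NO

S (N\S)/NP NP
CKY chart[0,3] = {N, N/(NP\NP), N/(N\N), NP/(NP\N), PP/(PP\N), S/(S\N)}; S ∉ chart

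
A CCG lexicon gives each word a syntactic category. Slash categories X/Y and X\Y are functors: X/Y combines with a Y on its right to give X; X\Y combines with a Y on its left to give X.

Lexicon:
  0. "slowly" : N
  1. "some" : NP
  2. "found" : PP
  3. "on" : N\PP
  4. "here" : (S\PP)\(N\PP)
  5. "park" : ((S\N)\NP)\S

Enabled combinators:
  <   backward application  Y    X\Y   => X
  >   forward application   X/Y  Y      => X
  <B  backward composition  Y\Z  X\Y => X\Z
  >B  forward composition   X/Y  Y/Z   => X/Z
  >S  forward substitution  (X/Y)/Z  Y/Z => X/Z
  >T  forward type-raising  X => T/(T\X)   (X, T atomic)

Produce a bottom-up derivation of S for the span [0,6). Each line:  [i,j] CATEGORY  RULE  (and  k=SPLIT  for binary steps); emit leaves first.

[0,6] S   >
  [0,1] S/(S\N)   >T
    [0,1] "slowly" : N
  [1,6] S\N   <
    [1,2] "some" : NP
    [2,6] (S\N)\NP   <
      [2,5] S   <
        [2,3] "found" : PP
        [3,5] S\PP   <
          [3,4] "on" : N\PP
          [4,5] "here" : (S\PP)\(N\PP)
      [5,6] "park" : ((S\N)\NP)\S

[0,1] N  lex  "slowly"
[0,1] S/(S\N)  >T
[1,2] NP  lex  "some"
[2,3] PP  lex  "found"
[3,4] N\PP  lex  "on"
[4,5] (S\PP)\(N\PP)  lex  "here"
[3,5] S\PP  <  k=4
[2,5] S  <  k=3
[5,6] ((S\N)\NP)\S  lex  "park"
[2,6] (S\N)\NP  <  k=5
[1,6] S\N  <  k=2
[0,6] S  >  k=1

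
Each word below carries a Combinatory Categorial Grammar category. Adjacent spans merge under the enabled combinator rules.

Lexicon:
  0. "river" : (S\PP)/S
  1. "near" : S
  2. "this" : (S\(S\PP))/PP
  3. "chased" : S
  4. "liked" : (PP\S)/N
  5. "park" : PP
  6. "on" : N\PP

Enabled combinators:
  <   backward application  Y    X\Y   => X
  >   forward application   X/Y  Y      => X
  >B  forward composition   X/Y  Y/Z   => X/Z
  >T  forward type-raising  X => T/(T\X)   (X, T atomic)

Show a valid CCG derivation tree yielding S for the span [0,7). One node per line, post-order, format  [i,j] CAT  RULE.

[0,7] S   <
  [0,2] S\PP   >
    [0,1] "river" : (S\PP)/S
    [1,2] "near" : S
  [2,7] S\(S\PP)   >
    [2,3] "this" : (S\(S\PP))/PP
    [3,7] PP   >
      [3,4] PP/(PP\S)   >T
        [3,4] "chased" : S
      [4,7] PP\S   >
        [4,5] "liked" : (PP\S)/N
        [5,7] N   <
          [5,6] "park" : PP
          [6,7] "on" : N\PP

[0,1] (S\PP)/S  lex  "river"
[1,2] S  lex  "near"
[0,2] S\PP  >  k=1
[2,3] (S\(S\PP))/PP  lex  "this"
[3,4] S  lex  "chased"
[3,4] PP/(PP\S)  >T
[4,5] (PP\S)/N  lex  "liked"
[5,6] PP  lex  "park"
[6,7] N\PP  lex  "on"
[5,7] N  <  k=6
[4,7] PP\S  >  k=5
[3,7] PP  >  k=4
[2,7] S\(S\PP)  >  k=3
[0,7] S  <  k=2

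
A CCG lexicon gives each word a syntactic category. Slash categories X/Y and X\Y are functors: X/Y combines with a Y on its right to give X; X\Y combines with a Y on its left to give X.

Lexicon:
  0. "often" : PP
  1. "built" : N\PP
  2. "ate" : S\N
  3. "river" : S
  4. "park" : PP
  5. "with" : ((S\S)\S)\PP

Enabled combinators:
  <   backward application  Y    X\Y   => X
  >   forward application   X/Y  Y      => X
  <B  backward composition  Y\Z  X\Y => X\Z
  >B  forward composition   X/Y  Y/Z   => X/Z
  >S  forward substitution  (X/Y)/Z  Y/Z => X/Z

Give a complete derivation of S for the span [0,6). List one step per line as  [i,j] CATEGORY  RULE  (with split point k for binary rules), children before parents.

[0,1] PP  lex  "often"
[1,2] N\PP  lex  "built"
[2,3] S\N  lex  "ate"
[1,3] S\PP  <B  k=2
[3,4] S  lex  "river"
[4,5] PP  lex  "park"
[5,6] ((S\S)\S)\PP  lex  "with"
[4,6] (S\S)\S  <  k=5
[3,6] S\S  <  k=4
[1,6] S\PP  <B  k=3
[0,6] S  <  k=1

[0,6] S   <
  [0,1] "often" : PP
  [1,6] S\PP   <B
    [1,3] S\PP   <B
      [1,2] "built" : N\PP
      [2,3] "ate" : S\N
    [3,6] S\S   <
      [3,4] "river" : S
      [4,6] (S\S)\S   <
        [4,5] "park" : PP
        [5,6] "with" : ((S\S)\S)\PP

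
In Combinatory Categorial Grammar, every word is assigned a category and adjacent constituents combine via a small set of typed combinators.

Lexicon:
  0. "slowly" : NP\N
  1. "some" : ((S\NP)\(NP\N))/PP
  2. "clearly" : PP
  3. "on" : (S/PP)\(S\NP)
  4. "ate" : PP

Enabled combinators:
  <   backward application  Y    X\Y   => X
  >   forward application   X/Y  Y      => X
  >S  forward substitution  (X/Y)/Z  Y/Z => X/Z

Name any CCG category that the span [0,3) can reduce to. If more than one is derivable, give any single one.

[0,5] S   >
  [0,4] S/PP   <
    [0,3] S\NP   <
      [0,1] "slowly" : NP\N
      [1,3] (S\NP)\(NP\N)   >
        [1,2] "some" : ((S\NP)\(NP\N))/PP
        [2,3] "clearly" : PP
    [3,4] "on" : (S/PP)\(S\NP)
  [4,5] "ate" : PP

S\NP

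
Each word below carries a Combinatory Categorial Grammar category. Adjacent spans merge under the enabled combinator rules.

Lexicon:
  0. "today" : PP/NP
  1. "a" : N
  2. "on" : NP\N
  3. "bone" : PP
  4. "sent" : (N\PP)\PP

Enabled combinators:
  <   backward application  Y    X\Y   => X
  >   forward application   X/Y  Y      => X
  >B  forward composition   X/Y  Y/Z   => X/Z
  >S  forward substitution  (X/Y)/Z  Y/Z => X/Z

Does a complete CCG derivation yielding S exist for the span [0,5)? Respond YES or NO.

NO

PP/NP N NP\N PP (N\PP)\PP
CKY chart[0,5] = {N}; S ∉ chart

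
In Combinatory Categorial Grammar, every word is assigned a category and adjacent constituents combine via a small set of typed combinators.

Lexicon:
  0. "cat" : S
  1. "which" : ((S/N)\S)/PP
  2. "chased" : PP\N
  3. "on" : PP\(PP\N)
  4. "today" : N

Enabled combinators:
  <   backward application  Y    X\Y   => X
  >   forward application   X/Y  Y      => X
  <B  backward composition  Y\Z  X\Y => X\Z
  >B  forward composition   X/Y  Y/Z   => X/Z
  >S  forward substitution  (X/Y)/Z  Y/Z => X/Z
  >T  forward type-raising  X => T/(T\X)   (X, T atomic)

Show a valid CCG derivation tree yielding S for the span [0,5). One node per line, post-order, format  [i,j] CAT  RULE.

[0,1] S  lex  "cat"
[1,2] ((S/N)\S)/PP  lex  "which"
[2,3] PP\N  lex  "chased"
[3,4] PP\(PP\N)  lex  "on"
[2,4] PP  <  k=3
[1,4] (S/N)\S  >  k=2
[0,4] S/N  <  k=1
[4,5] N  lex  "today"
[0,5] S  >  k=4

[0,5] S   >
  [0,4] S/N   <
    [0,1] "cat" : S
    [1,4] (S/N)\S   >
      [1,2] "which" : ((S/N)\S)/PP
      [2,4] PP   <
        [2,3] "chased" : PP\N
        [3,4] "on" : PP\(PP\N)
  [4,5] "today" : N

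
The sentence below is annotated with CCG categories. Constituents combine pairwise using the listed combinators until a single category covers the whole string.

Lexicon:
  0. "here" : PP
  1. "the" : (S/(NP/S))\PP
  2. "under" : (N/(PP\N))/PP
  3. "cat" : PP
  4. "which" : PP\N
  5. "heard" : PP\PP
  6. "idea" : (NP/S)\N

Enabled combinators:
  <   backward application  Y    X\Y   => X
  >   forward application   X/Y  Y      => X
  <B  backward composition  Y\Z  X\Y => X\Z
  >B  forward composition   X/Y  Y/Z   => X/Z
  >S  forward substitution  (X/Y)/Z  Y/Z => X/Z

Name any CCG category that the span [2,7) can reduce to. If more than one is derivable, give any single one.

[0,7] S   >
  [0,2] S/(NP/S)   <
    [0,1] "here" : PP
    [1,2] "the" : (S/(NP/S))\PP
  [2,7] NP/S   <
    [2,6] N   >
      [2,4] N/(PP\N)   >
        [2,3] "under" : (N/(PP\N))/PP
        [3,4] "cat" : PP
      [4,6] PP\N   <B
        [4,5] "which" : PP\N
        [5,6] "heard" : PP\PP
    [6,7] "idea" : (NP/S)\N

NP/S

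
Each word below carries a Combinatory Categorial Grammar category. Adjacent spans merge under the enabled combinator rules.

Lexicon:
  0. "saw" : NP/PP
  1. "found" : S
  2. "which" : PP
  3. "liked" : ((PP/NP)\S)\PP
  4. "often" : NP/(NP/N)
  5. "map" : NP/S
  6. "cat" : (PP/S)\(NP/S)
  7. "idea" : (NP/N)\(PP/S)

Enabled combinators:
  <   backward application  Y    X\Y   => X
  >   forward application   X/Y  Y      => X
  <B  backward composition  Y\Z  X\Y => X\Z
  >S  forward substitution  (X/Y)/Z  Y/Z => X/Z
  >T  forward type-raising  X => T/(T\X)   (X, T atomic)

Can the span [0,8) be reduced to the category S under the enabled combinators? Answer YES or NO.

NO

NP/PP S PP ((PP/NP)\S)\PP NP/(NP/N) NP/S (PP/S)\(NP/S) (NP/N)\(PP/S)
CKY chart[0,8] = {N/(N\NP), NP, NP/(NP\NP), PP/(PP\NP), S/(S\NP)}; S ∉ chart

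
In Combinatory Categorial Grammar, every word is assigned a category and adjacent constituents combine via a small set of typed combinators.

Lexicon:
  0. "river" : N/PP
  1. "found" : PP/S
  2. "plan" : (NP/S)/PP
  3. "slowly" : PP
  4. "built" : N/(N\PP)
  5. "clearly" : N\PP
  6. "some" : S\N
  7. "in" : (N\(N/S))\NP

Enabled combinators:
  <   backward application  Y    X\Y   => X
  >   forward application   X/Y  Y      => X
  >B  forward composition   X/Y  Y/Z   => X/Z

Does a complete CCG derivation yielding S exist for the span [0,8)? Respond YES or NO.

N/PP PP/S (NP/S)/PP PP N/(N\PP) N\PP S\N (N\(N/S))\NP
CKY chart[0,8] = {N}; S ∉ chart

NO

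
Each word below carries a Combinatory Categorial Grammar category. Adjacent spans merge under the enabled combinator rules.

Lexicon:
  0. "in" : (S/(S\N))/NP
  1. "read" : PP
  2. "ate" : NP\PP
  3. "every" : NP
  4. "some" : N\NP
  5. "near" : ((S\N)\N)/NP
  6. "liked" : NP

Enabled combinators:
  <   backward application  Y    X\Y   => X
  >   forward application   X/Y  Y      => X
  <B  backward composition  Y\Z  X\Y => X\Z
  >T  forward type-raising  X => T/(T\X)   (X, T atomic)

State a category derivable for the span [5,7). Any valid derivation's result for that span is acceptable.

(S\N)\N

[0,7] S   >
  [0,3] S/(S\N)   >
    [0,1] "in" : (S/(S\N))/NP
    [1,3] NP   <
      [1,2] "read" : PP
      [2,3] "ate" : NP\PP
  [3,7] S\N   <
    [3,5] N   >
      [3,4] N/(N\NP)   >T
        [3,4] "every" : NP
      [4,5] "some" : N\NP
    [5,7] (S\N)\N   >
      [5,6] "near" : ((S\N)\N)/NP
      [6,7] "liked" : NP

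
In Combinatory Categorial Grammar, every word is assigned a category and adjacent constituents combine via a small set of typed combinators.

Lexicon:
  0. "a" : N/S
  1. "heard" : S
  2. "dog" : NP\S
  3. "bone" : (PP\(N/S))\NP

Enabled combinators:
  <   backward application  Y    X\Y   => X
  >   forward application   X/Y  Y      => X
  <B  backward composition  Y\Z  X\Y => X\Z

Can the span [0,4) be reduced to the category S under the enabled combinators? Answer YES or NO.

NO

N/S S NP\S (PP\(N/S))\NP
CKY chart[0,4] = {PP}; S ∉ chart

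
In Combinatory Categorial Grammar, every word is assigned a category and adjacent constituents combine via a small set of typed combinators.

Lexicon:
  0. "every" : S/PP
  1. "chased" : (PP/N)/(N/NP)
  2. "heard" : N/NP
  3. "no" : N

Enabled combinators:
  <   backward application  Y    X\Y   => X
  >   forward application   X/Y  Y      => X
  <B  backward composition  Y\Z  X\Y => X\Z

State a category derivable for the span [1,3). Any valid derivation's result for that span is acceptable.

[0,4] S   >
  [0,1] "every" : S/PP
  [1,4] PP   >
    [1,3] PP/N   >
      [1,2] "chased" : (PP/N)/(N/NP)
      [2,3] "heard" : N/NP
    [3,4] "no" : N

PP/N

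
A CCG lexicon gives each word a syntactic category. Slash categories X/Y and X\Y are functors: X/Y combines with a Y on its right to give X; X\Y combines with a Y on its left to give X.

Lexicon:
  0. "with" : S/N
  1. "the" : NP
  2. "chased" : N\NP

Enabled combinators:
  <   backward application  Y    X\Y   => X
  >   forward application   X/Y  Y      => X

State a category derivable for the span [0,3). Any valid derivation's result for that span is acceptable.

S

[0,3] S   >
  [0,1] "with" : S/N
  [1,3] N   <
    [1,2] "the" : NP
    [2,3] "chased" : N\NP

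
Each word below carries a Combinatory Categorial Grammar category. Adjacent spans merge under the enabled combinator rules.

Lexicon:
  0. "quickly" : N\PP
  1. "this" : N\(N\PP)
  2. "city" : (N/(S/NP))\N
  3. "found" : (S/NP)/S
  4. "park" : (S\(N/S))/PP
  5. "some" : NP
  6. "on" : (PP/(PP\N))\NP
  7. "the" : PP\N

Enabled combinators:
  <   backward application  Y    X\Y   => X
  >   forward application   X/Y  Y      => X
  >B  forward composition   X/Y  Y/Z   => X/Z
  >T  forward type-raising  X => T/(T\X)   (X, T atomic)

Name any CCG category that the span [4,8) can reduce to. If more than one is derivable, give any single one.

[0,8] S   <
  [0,4] N/S   >B
    [0,3] N/(S/NP)   <
      [0,2] N   <
        [0,1] "quickly" : N\PP
        [1,2] "this" : N\(N\PP)
      [2,3] "city" : (N/(S/NP))\N
    [3,4] "found" : (S/NP)/S
  [4,8] S\(N/S)   >
    [4,5] "park" : (S\(N/S))/PP
    [5,8] PP   >
      [5,7] PP/(PP\N)   <
        [5,6] "some" : NP
        [6,7] "on" : (PP/(PP\N))\NP
      [7,8] "the" : PP\N

S\(N/S)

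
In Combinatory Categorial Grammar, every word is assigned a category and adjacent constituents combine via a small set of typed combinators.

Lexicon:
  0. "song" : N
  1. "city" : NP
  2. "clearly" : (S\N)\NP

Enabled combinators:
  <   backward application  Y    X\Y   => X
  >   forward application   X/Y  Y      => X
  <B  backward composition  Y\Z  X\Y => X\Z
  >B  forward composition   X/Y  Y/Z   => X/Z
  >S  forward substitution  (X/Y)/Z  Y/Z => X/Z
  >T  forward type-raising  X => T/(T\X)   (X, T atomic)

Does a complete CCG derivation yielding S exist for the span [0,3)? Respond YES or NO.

[0,3] S   >
  [0,1] S/(S\N)   >T
    [0,1] "song" : N
  [1,3] S\N   <
    [1,2] "city" : NP
    [2,3] "clearly" : (S\N)\NP

YES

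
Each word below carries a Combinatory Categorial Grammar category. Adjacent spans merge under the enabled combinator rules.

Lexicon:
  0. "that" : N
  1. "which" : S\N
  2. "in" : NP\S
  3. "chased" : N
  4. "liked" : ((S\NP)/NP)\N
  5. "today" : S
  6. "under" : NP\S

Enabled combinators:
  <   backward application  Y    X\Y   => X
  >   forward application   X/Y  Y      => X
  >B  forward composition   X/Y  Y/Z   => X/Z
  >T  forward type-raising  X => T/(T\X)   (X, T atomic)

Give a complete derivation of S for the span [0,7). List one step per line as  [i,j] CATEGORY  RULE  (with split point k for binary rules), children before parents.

[0,7] S   <
  [0,3] NP   <
    [0,2] S   >
      [0,1] S/(S\N)   >T
        [0,1] "that" : N
      [1,2] "which" : S\N
    [2,3] "in" : NP\S
  [3,7] S\NP   >
    [3,5] (S\NP)/NP   <
      [3,4] "chased" : N
      [4,5] "liked" : ((S\NP)/NP)\N
    [5,7] NP   <
      [5,6] "today" : S
      [6,7] "under" : NP\S

[0,1] N  lex  "that"
[0,1] S/(S\N)  >T
[1,2] S\N  lex  "which"
[0,2] S  >  k=1
[2,3] NP\S  lex  "in"
[0,3] NP  <  k=2
[3,4] N  lex  "chased"
[4,5] ((S\NP)/NP)\N  lex  "liked"
[3,5] (S\NP)/NP  <  k=4
[5,6] S  lex  "today"
[6,7] NP\S  lex  "under"
[5,7] NP  <  k=6
[3,7] S\NP  >  k=5
[0,7] S  <  k=3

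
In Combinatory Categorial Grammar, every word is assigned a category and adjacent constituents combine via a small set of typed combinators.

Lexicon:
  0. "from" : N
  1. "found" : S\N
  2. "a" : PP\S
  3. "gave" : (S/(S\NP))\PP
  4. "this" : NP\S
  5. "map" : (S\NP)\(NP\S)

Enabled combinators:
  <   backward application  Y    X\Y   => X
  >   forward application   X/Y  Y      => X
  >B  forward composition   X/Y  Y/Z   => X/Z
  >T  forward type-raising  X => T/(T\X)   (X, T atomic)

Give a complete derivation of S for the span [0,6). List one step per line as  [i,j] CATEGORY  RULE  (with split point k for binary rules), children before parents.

[0,1] N  lex  "from"
[0,1] S/(S\N)  >T
[1,2] S\N  lex  "found"
[0,2] S  >  k=1
[2,3] PP\S  lex  "a"
[0,3] PP  <  k=2
[3,4] (S/(S\NP))\PP  lex  "gave"
[0,4] S/(S\NP)  <  k=3
[4,5] NP\S  lex  "this"
[5,6] (S\NP)\(NP\S)  lex  "map"
[4,6] S\NP  <  k=5
[0,6] S  >  k=4

[0,6] S   >
  [0,4] S/(S\NP)   <
    [0,3] PP   <
      [0,2] S   >
        [0,1] S/(S\N)   >T
          [0,1] "from" : N
        [1,2] "found" : S\N
      [2,3] "a" : PP\S
    [3,4] "gave" : (S/(S\NP))\PP
  [4,6] S\NP   <
    [4,5] "this" : NP\S
    [5,6] "map" : (S\NP)\(NP\S)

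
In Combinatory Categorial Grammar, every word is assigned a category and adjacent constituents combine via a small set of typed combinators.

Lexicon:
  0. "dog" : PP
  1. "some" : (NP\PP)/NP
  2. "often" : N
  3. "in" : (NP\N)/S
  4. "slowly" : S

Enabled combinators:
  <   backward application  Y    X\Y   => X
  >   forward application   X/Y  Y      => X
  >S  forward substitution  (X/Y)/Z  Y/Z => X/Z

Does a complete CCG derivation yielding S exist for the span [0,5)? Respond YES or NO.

NO

PP (NP\PP)/NP N (NP\N)/S S
CKY chart[0,5] = {NP}; S ∉ chart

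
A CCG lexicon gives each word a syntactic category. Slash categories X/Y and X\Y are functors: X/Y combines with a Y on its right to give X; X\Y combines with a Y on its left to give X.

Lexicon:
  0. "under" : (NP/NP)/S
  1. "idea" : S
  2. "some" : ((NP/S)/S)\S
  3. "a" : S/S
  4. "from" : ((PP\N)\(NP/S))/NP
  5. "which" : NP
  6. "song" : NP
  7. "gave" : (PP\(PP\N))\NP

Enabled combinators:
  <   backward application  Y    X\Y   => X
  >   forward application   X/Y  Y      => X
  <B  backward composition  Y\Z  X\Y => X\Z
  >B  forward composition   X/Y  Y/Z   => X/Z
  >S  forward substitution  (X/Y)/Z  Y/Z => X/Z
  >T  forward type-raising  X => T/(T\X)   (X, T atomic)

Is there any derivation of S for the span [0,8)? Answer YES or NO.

NO

(NP/NP)/S S ((NP/S)/S)\S S/S ((PP\N)\(NP/S))/NP NP NP (PP\(PP\N))\NP
CKY chart[0,8] = {(NP/NP)/(S\PP), N/(N\PP), NP/(NP\PP), PP, PP/(PP\PP), S/(S\PP)}; S ∉ chart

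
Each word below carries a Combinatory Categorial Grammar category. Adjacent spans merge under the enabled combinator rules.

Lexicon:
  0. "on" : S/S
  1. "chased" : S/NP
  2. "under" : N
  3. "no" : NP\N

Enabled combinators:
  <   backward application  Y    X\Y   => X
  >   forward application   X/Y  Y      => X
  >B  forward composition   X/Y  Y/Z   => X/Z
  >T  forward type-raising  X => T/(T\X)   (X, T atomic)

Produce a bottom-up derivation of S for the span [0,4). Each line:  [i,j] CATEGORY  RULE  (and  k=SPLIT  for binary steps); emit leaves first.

[0,4] S   >
  [0,2] S/NP   >B
    [0,1] "on" : S/S
    [1,2] "chased" : S/NP
  [2,4] NP   <
    [2,3] "under" : N
    [3,4] "no" : NP\N

[0,1] S/S  lex  "on"
[1,2] S/NP  lex  "chased"
[0,2] S/NP  >B  k=1
[2,3] N  lex  "under"
[3,4] NP\N  lex  "no"
[2,4] NP  <  k=3
[0,4] S  >  k=2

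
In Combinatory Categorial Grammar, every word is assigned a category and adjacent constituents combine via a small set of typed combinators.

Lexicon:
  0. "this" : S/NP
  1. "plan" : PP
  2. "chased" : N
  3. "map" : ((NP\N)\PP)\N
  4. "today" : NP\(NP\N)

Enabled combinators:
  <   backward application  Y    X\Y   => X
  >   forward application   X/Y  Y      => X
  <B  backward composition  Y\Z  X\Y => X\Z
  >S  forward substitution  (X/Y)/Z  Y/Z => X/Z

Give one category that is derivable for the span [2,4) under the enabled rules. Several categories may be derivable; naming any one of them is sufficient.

[0,5] S   >
  [0,1] "this" : S/NP
  [1,5] NP   <
    [1,2] "plan" : PP
    [2,5] NP\PP   <B
      [2,4] (NP\N)\PP   <
        [2,3] "chased" : N
        [3,4] "map" : ((NP\N)\PP)\N
      [4,5] "today" : NP\(NP\N)

(NP\N)\PP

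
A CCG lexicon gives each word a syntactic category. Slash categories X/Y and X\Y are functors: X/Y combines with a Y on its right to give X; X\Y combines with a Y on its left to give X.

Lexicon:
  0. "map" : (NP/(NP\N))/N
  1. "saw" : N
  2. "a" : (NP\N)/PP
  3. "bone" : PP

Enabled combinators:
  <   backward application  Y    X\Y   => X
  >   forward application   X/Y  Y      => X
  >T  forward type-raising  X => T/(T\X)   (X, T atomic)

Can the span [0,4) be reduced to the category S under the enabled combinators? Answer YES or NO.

NO

(NP/(NP\N))/N N (NP\N)/PP PP
CKY chart[0,4] = {N/(N\NP), NP, NP/(NP\NP), PP/(PP\NP), S/(S\NP)}; S ∉ chart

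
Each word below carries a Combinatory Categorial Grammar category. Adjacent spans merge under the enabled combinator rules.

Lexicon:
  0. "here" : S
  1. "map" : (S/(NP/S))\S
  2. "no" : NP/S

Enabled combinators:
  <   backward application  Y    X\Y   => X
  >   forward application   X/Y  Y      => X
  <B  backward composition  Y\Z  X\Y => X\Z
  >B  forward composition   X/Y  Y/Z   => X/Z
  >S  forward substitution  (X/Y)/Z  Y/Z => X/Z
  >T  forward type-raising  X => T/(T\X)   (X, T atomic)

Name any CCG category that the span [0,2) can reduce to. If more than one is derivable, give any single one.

[0,3] S   >
  [0,2] S/(NP/S)   <
    [0,1] "here" : S
    [1,2] "map" : (S/(NP/S))\S
  [2,3] "no" : NP/S

S/(NP/S)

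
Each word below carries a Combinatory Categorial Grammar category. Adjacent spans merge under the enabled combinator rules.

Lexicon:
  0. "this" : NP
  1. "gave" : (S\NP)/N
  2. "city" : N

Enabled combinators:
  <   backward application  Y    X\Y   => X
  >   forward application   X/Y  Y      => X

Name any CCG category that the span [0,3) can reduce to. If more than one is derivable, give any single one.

S

[0,3] S   <
  [0,1] "this" : NP
  [1,3] S\NP   >
    [1,2] "gave" : (S\NP)/N
    [2,3] "city" : N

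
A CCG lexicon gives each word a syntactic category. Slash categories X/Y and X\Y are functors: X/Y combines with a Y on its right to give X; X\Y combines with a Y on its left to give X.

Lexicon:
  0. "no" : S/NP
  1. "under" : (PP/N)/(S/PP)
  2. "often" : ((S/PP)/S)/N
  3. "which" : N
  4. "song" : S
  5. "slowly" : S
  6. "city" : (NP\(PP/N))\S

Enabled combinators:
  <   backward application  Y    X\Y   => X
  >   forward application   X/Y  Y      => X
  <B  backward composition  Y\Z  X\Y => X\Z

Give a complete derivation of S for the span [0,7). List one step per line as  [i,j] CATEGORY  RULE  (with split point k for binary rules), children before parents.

[0,7] S   >
  [0,1] "no" : S/NP
  [1,7] NP   <
    [1,5] PP/N   >
      [1,2] "under" : (PP/N)/(S/PP)
      [2,5] S/PP   >
        [2,4] (S/PP)/S   >
          [2,3] "often" : ((S/PP)/S)/N
          [3,4] "which" : N
        [4,5] "song" : S
    [5,7] NP\(PP/N)   <
      [5,6] "slowly" : S
      [6,7] "city" : (NP\(PP/N))\S

[0,1] S/NP  lex  "no"
[1,2] (PP/N)/(S/PP)  lex  "under"
[2,3] ((S/PP)/S)/N  lex  "often"
[3,4] N  lex  "which"
[2,4] (S/PP)/S  >  k=3
[4,5] S  lex  "song"
[2,5] S/PP  >  k=4
[1,5] PP/N  >  k=2
[5,6] S  lex  "slowly"
[6,7] (NP\(PP/N))\S  lex  "city"
[5,7] NP\(PP/N)  <  k=6
[1,7] NP  <  k=5
[0,7] S  >  k=1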